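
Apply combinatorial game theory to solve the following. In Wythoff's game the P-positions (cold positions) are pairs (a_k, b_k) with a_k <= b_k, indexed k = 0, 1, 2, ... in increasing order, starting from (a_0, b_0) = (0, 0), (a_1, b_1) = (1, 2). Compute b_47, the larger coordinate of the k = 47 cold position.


By Wythoff's theorem, a_k = floor(k * phi) and b_k = floor(k * phi^2) = a_k + k, where phi = (1 + sqrt(5))/2 is the golden ratio.
phi = (1 + sqrt(5))/2 = 1.618034
phi^2 = phi + 1 = 2.618034
k = 47
k * phi^2 = 47 * 2.618034 = 123.047597
b_47 = floor(k * phi^2) = 123 (check: a_47 + k = 76 + 47 = 123)

123


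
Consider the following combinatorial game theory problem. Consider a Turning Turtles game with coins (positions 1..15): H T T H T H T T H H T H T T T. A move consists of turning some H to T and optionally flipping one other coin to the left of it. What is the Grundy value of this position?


Coins: H T T H T H T T H H T H T T T
Key fact: a single head at position k behaves exactly like a Nim heap of size k (turning it to T and optionally flipping a coin at j < k corresponds to moving the heap from k to j, or to 0), and heads combine as a disjunctive sum (two heads at the same place would cancel, matching j XOR j = 0). So the Nim-value is the XOR of the 1-indexed positions of the heads.
Face-up positions (1-indexed): [1, 4, 6, 9, 10, 12]
XOR 0 with 1: 0 XOR 1 = 1
XOR 1 with 4: 1 XOR 4 = 5
XOR 5 with 6: 5 XOR 6 = 3
XOR 3 with 9: 3 XOR 9 = 10
XOR 10 with 10: 10 XOR 10 = 0
XOR 0 with 12: 0 XOR 12 = 12
Nim-value = 12

12


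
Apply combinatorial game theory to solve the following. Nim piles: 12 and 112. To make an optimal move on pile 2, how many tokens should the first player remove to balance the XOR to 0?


Piles: 12 and 112
Current XOR: 12 XOR 112 = 124 (non-zero, so this is an N-position).
To make the XOR zero, we need to find a move that balances the piles.
For pile 2 (size 112): target = 112 XOR 124 = 12
We reduce pile 2 from 112 to 12.
Tokens removed: 112 - 12 = 100
Verification: 12 XOR 12 = 0

100


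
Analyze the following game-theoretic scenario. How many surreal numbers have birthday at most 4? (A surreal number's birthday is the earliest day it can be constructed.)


Day 0: {|} = 0 is born. Count = 1.
Day n: the number of surreal numbers born by day n is 2^(n+1) - 1.
By day 0: 2^1 - 1 = 1
By day 1: 2^2 - 1 = 3
By day 2: 2^3 - 1 = 7
By day 3: 2^4 - 1 = 15
By day 4: 2^5 - 1 = 31
By day 4: 31 surreal numbers.

31


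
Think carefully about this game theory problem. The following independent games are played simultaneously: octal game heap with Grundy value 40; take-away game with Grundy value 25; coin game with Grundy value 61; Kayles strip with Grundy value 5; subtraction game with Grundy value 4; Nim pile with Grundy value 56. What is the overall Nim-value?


By the Sprague-Grundy theorem, the Grundy value of a sum of games is the XOR of individual Grundy values.
octal game heap: Grundy value = 40. Running XOR: 0 XOR 40 = 40
take-away game: Grundy value = 25. Running XOR: 40 XOR 25 = 49
coin game: Grundy value = 61. Running XOR: 49 XOR 61 = 12
Kayles strip: Grundy value = 5. Running XOR: 12 XOR 5 = 9
subtraction game: Grundy value = 4. Running XOR: 9 XOR 4 = 13
Nim pile: Grundy value = 56. Running XOR: 13 XOR 56 = 53
The combined Grundy value is 53.

53


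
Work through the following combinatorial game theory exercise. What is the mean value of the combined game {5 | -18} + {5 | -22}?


G1 = {5 | -18}, G2 = {5 | -22}
Each is a switch {a | b} with numbers a > b; its mean value is (a + b)/2, and mean value is additive over game sums: m(G1 + G2) = m(G1) + m(G2).
Mean of G1 = (5 + (-18))/2 = -13/2 = -13/2
Mean of G2 = (5 + (-22))/2 = -17/2 = -17/2
Mean of G1 + G2 = -13/2 + -17/2 = -15

-15


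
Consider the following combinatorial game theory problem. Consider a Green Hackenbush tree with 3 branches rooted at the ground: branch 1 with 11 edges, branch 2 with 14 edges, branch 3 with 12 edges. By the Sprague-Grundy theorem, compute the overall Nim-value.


The tree has 3 branches from the ground vertex.
In Green Hackenbush, the Nim-value of a simple path of length k is k.
Branch 1: length 11, Nim-value = 11
Branch 2: length 14, Nim-value = 14
Branch 3: length 12, Nim-value = 12
Total Nim-value = XOR of all branch values:
0 XOR 11 = 11
11 XOR 14 = 5
5 XOR 12 = 9
Nim-value of the tree = 9

9


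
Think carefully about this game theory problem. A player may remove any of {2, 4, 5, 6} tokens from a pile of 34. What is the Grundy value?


The subtraction set is S = {2, 4, 5, 6}.
G(k) = mex{ G(k - s) : s in S, s <= k }. We compute iteratively: G(0) = 0.
G(1) = mex({}) = 0
G(2) = mex({0}) = 1
G(3) = mex({0}) = 1
G(4) = mex({0, 1}) = 2
G(5) = mex({0, 1}) = 2
G(6) = mex({0, 1, 2}) = 3
G(7) = mex({0, 1, 2}) = 3
G(8) = mex({1, 2, 3}) = 0
G(9) = mex({1, 2, 3}) = 0
G(10) = mex({0, 2, 3}) = 1
G(11) = mex({0, 2, 3}) = 1
G(12) = mex({0, 1, 3}) = 2
G(13) = mex({0, 1, 3}) = 2
Observe that G(8)..G(13) = 0, 0, 1, 1, 2, 2 repeats G(0)..G(5) = 0, 0, 1, 1, 2, 2.
For k >= max(S) = 6, G(k) is determined by the previous 6 values G(k-6)..G(k-1); a window of 6 consecutive values has recurred shifted by 8, so by induction G(k + 8) = G(k) for all k >= 0: the sequence is periodic from the start with period 8.
One period: G(0..7) = 0, 0, 1, 1, 2, 2, 3, 3.
34 mod 8 = 2, so G(34) = G(2) = 1.

1


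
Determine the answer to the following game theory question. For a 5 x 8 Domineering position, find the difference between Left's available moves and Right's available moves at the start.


Board is 5 x 8 (rows x cols).
Left (vertical) placements: (rows-1) * cols = 4 * 8 = 32
Right (horizontal) placements: rows * (cols-1) = 5 * 7 = 35
Advantage = Left - Right = 32 - 35 = -3

-3


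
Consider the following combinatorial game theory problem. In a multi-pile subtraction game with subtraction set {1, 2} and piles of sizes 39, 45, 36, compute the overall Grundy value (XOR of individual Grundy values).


Subtraction set: {1, 2}
For this subtraction set, G(n) = n mod 3 (period = max + 1 = 3).
Pile 1 (size 39): G(39) = 39 mod 3 = 0
Pile 2 (size 45): G(45) = 45 mod 3 = 0
Pile 3 (size 36): G(36) = 36 mod 3 = 0
Total Grundy value = XOR of all: 0 XOR 0 XOR 0 = 0

0


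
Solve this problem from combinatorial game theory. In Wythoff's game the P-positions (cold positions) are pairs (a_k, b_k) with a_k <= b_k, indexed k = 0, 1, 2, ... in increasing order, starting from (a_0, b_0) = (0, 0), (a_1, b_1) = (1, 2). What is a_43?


By Wythoff's theorem, a_k = floor(k * phi) and b_k = floor(k * phi^2) = a_k + k, where phi = (1 + sqrt(5))/2 is the golden ratio.
phi = (1 + sqrt(5))/2 = 1.618034
k = 43
k * phi = 43 * 1.618034 = 69.575462
a_43 = floor(k * phi) = 69

69


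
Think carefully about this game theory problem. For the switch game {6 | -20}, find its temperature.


The game is {6 | -20}, a switch {a | b} with numbers a > b.
Cooling {a | b} by t gives {a - t | b + t}, which stops being hot when a - t = b + t, i.e. at t = (a - b)/2. So the temperature of a switch is (a - b)/2.
Temperature = (Left option - Right option) / 2
= (6 - (-20)) / 2
= 26 / 2
= 13

13


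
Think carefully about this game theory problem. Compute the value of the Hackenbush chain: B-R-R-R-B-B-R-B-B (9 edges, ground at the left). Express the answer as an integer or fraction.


Edges (from ground): B-R-R-R-B-B-R-B-B
By Berlekamp's sign-expansion rule, a Blue-Red Hackenbush stalk has the value of the surreal number whose sign sequence is the edge sequence with B -> + and R -> -.
Sign sequence: +---++-++
Trace the sign expansion in the surreal number tree, starting from 0:
Edge 1: B (sign +) -> bounds (0, +inf), value = 1
Edge 2: R (sign -) -> bounds (0, 1), value = 1/2
Edge 3: R (sign -) -> bounds (0, 1/2), value = 1/4
Edge 4: R (sign -) -> bounds (0, 1/4), value = 1/8
Edge 5: B (sign +) -> bounds (1/8, 1/4), value = 3/16
Edge 6: B (sign +) -> bounds (3/16, 1/4), value = 7/32
Edge 7: R (sign -) -> bounds (3/16, 7/32), value = 13/64
Edge 8: B (sign +) -> bounds (13/64, 7/32), value = 27/128
Edge 9: B (sign +) -> bounds (27/128, 7/32), value = 55/256
Game value = 55/256

55/256


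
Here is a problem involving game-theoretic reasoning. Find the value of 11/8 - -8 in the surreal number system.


x = 11/8, y = -8
Converting to common denominator: 8
x = 11/8, y = -64/8
x - y = 11/8 - -8 = 75/8

75/8


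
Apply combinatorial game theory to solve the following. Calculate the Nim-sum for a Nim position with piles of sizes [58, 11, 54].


We need the XOR (exclusive or) of all pile sizes.
After XOR-ing pile 1 (size 58): 0 XOR 58 = 58
After XOR-ing pile 2 (size 11): 58 XOR 11 = 49
After XOR-ing pile 3 (size 54): 49 XOR 54 = 7
The Nim-value of this position is 7.

7


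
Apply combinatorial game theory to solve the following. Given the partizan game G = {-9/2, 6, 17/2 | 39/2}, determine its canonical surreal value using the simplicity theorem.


Left options: {-9/2, 6, 17/2}, max = 17/2
Right options: {39/2}, min = 39/2
All options are numbers and max(Left) < min(Right), so by the simplicity theorem the value is the simplest (earliest-born) number strictly between 17/2 and 39/2.
Integers 9 through 19 all lie strictly between 17/2 and 39/2.
Among integers, the simplest (lowest birthday = smallest |n|; 0 is born on day 0, +-n on day n) is 9.
No non-integer in the interval can be simpler: if x is a non-integer in the interval, then floor(x) or ceil(x) also lies in the interval (the interval contains an integer), and both are proper prefixes of x's sign expansion, i.e. born earlier. So the game value is 9.
Game value = 9

9


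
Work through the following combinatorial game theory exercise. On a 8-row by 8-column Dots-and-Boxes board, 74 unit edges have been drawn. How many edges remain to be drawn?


Grid: 8 x 8 boxes, i.e. 9 rows and 9 columns of dots.
Horizontal edges: (rows + 1) * cols = 9 * 8 = 72
Vertical edges: rows * (cols + 1) = 8 * 9 = 72
Total edges: 72 + 72 = 144
Edges drawn: 74
Remaining: 144 - 74 = 70

70


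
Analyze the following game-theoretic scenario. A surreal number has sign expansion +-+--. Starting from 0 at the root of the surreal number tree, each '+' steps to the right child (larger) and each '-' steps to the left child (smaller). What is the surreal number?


Sign expansion: +-+--
Rule: track bounds (lo, hi), initially (-inf, +inf). On '+', the current value becomes lo and we move to the simplest number in (value, hi): value + 1 if hi = +inf, otherwise the midpoint (value + hi)/2. On '-', the current value becomes hi and we move to value - 1 if lo = -inf, otherwise the midpoint (lo + value)/2.
Start at 0.
Step 1: sign = +, move right. Bounds: (0, +inf). Value = 1
Step 2: sign = -, move left. Bounds: (0, 1). Value = 1/2
Step 3: sign = +, move right. Bounds: (1/2, 1). Value = 3/4
Step 4: sign = -, move left. Bounds: (1/2, 3/4). Value = 5/8
Step 5: sign = -, move left. Bounds: (1/2, 5/8). Value = 9/16
The surreal number with sign expansion +-+-- is 9/16.

9/16


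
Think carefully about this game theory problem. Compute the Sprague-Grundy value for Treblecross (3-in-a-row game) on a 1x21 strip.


Treblecross: place X on empty cells; 3-in-a-row wins.
Playing within two cells of an existing X lets the opponent win at once, so sensible play treats the cells i-2..i+2 around each X as dead. The player left with no safe cell loses, so this is a normal-play take-away game on strips of safe cells.
Placing X at cell i (0-indexed) of a strip of k safe cells leaves independent strips of sizes max(0, i-2) and max(0, k-i-3). Hence G(k) = mex{ G(max(0,i-2)) XOR G(max(0,k-i-3)) : 0 <= i < k }, with G(0) = 0.
G(1): splits (0,0):0^0=0 -> mex({0}) = 1
G(2): splits (0,0):0^0=0 -> mex({0}) = 1
G(3): splits (0,0):0^0=0 -> mex({0}) = 1
G(4): splits (0,1):0^1=1 (0,0):0^0=0 -> mex({0, 1}) = 2
G(5): splits (0,2):0^1=1 (0,1):0^1=1 (0,0):0^0=0 -> mex({0, 1}) = 2
G(6) = mex({1}) = 0
G(7) = mex({0, 1, 2}) = 3
G(8) = mex({0, 1, 2}) = 3
G(9) = mex({0, 2}) = 1
G(10) = mex({0, 2, 3}) = 1
G(11) = mex({0, 3}) = 1
G(12) = mex({1, 3}) = 0
G(13) = mex({0, 1, 2, 3}) = 4
G(14) = mex({0, 1, 2}) = 3
G(15) = mex({0, 1, 2}) = 3
G(16) = mex({0, 1, 2, 4}) = 3
G(17) = mex({0, 1, 3, 4}) = 2
G(18) = mex({0, 1, 3, 4}) = 2
G(19) = mex({0, 1, 3, 5}) = 2
G(20) = mex({0, 1, 2, 3, 5}) = 4
G(21) = mex({0, 1, 2, 3, 5}) = 4
Therefore G(21) = 4.

4


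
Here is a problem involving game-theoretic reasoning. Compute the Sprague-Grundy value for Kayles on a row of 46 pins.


Kayles: a move removes 1 or 2 adjacent pins from a contiguous row.
Removing pins from a row of k leaves two independent rows (a, b) with a + b = k - 1 (one pin) or a + b = k - 2 (two pins); an end removal gives a = 0.
By Sprague-Grundy, G(k) = mex{ G(a) XOR G(b) } over all these splits. G(0) = 0.
G(1): splits (0,0):0^0=0 -> mex({0}) = 1
G(2): splits (0,1):0^1=1 (0,0):0^0=0 -> mex({0, 1}) = 2
G(3): splits (0,2):0^2=2 (1,1):1^1=0 (0,1):0^1=1 -> mex({0, 1, 2}) = 3
G(4): splits (0,3):0^3=3 (1,2):1^2=3 (0,2):0^2=2 (1,1):1^1=0 -> mex({0, 2, 3}) = 1
G(5): splits (0,4):0^1=1 (1,3):1^3=2 (2,2):2^2=0 (0,3):0^3=3 (1,2):1^2=3 -> mex({0, 1, 2, 3}) = 4
G(6) = mex({0, 1, 2, 4}) = 3
G(7) = mex({0, 1, 3, 4, 5}) = 2
G(8) = mex({0, 2, 3, 5, 6}) = 1
G(9) = mex({0, 1, 2, 3, 6, 7}) = 4
G(10) = mex({0, 1, 3, 4, 5, 7}) = 2
G(11) = mex({0, 1, 2, 3, 4, 5}) = 6
G(12) = mex({0, 1, 2, 3, 5, 6, 7}) = 4
G(13) = mex({0, 2, 3, 4, 6, 7}) = 1
G(14) = mex({0, 1, 4, 5, 6, 7}) = 2
G(15) = mex({0, 1, 2, 3, 4, 5, 6}) = 7
G(16) = mex({0, 2, 3, 5, 6, 7}) = 1
G(17) = mex({0, 1, 2, 3, 5, 6, 7}) = 4
G(18) = mex({0, 1, 2, 4, 5, 6}) = 3
G(19) = mex({0, 1, 3, 4, 5, 7}) = 2
G(20) = mex({0, 2, 3, 4, 5, 6, 7}) = 1
G(21) = mex({0, 1, 2, 3, 5, 6, 7}) = 4
G(22) = mex({0, 1, 2, 3, 4, 5, 7}) = 6
G(23) = mex({0, 1, 2, 3, 4, 5, 6}) = 7
G(24) = mex({0, 1, 2, 3, 5, 6, 7}) = 4
G(25) = mex({0, 2, 3, 4, 6, 7}) = 1
G(26) = mex({0, 1, 3, 4, 5, 6, 7}) = 2
G(27) = mex({0, 1, 2, 3, 4, 5, 6, 7}) = 8
G(28) = mex({0, 1, 2, 3, 4, 6, 7, 8}) = 5
G(29) = mex({0, 1, 2, 3, 5, 6, 7, 8, 9}) = 4
G(30) = mex({0, 1, 2, 3, 4, 5, 6, 9, 10}) = 7
G(31) = mex({0, 1, 3, 4, 5, 7, 10, 11}) = 2
G(32) = mex({0, 2, 3, 4, 5, 6, 7, 9, 11}) = 1
G(33) = mex({0, 1, 2, 3, 4, 5, 6, 7, 9, 12}) = 8
G(34) = mex({0, 1, 2, 3, 4, 5, 7, 8, 11, 12}) = 6
G(35) = mex({0, 1, 2, 3, 4, 5, 6, 8, 9, 10, 11}) = 7
G(36) = mex({0, 1, 2, 3, 5, 6, 7, 9, 10}) = 4
G(37) = mex({0, 2, 3, 4, 6, 7, 9, 10, 11, 12}) = 1
G(38) = mex({0, 1, 3, 4, 5, 6, 7, 9, 10, 11, 12}) = 2
G(39) = mex({0, 1, 2, 4, 5, 6, 7, 9, 10, 12, 14}) = 3
G(40) = mex({0, 2, 3, 4, 6, 7, 11, 12, 14}) = 1
G(41) = mex({0, 1, 2, 3, 5, 6, 7, 9, 10, 11, 12}) = 4
G(42) = mex({0, 1, 2, 3, 4, 5, 6, 9, 10}) = 7
G(43) = mex({0, 1, 3, 4, 5, 7, 9, 10, 12, 15}) = 2
G(44) = mex({0, 2, 3, 4, 5, 6, 7, 9, 10, 12, 15}) = 1
G(45) = mex({0, 1, 2, 3, 4, 5, 6, 7, 9, 10, 12, 14}) = 8
G(46) = mex({0, 1, 3, 4, 5, 7, 8, 11, 12, 14}) = 2
Therefore G(46) = 2.

2


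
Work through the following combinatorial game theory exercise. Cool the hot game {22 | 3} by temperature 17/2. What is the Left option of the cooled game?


Original game: {22 | 3} (a switch {a | b} with a > b).
Cooling by t (for t below the temperature (a - b)/2 = 19/2) taxes each move by t: {a | b} cooled by t is {a - t | b + t}.
Cooling amount: t = 17/2
Cooled Left option: 22 - 17/2 = 27/2
Cooled Right option: 3 + 17/2 = 23/2
Cooled game: {27/2 | 23/2}
Left option = 27/2

27/2


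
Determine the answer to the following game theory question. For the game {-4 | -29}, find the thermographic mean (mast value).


Game = {-4 | -29}, a switch {a | b} with numbers a > b.
Its thermograph has left wall a - t and right wall b + t, which meet at t = (a - b)/2, where both equal (a + b)/2. So the mast (mean value) is at (a + b)/2.
Mean = (-4 + (-29))/2 = -33/2 = -33/2

-33/2


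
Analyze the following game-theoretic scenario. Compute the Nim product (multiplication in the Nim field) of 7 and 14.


Nim multiplication is bilinear over XOR: (u XOR v) * w = (u*w) XOR (v*w).
So we split each operand into its bit components and XOR the pairwise Nim products.
7 = 1 + 2 + 4 (as XOR of powers of 2).
14 = 2 + 4 + 8 (as XOR of powers of 2).
Using the standard Nim-product table on single bits:
  2*2 = 3,   2*4 = 8,   2*8 = 12,
  4*4 = 6,   4*8 = 11,  8*8 = 13,
and  1*x = x (identity), k*l = l*k (commutative).
Pairwise Nim products:
  1 * 2 = 2
  1 * 4 = 4
  1 * 8 = 8
  2 * 2 = 3
  2 * 4 = 8
  2 * 8 = 12
  4 * 2 = 8
  4 * 4 = 6
  4 * 8 = 11
XOR them: 2 XOR 4 XOR 8 XOR 3 XOR 8 XOR 12 XOR 8 XOR 6 XOR 11 = 12.
Result: 7 * 14 = 12 (in Nim).

12


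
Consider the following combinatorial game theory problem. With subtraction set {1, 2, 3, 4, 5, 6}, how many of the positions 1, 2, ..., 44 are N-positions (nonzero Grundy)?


Subtraction set S = {1, 2, 3, 4, 5, 6}, so G(n) = n mod 7.
G(n) = 0 when n is a multiple of 7.
Multiples of 7 in [1, 44]: 6
N-positions (nonzero Grundy) = 44 - 6 = 38

38


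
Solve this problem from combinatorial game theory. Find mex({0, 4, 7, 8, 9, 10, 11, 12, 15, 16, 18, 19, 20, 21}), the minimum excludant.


Set = {0, 4, 7, 8, 9, 10, 11, 12, 15, 16, 18, 19, 20, 21}
0 is in the set.
1 is NOT in the set. This is the mex.
mex = 1

1


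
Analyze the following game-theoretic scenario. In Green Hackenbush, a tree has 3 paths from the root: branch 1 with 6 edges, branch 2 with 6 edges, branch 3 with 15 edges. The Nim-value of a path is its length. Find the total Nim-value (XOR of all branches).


The tree has 3 branches from the ground vertex.
In Green Hackenbush, the Nim-value of a simple path of length k is k.
Branch 1: length 6, Nim-value = 6
Branch 2: length 6, Nim-value = 6
Branch 3: length 15, Nim-value = 15
Total Nim-value = XOR of all branch values:
0 XOR 6 = 6
6 XOR 6 = 0
0 XOR 15 = 15
Nim-value of the tree = 15

15


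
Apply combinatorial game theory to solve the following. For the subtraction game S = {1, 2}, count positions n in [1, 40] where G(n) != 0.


Subtraction set S = {1, 2}, so G(n) = n mod 3.
G(n) = 0 when n is a multiple of 3.
Multiples of 3 in [1, 40]: 13
N-positions (nonzero Grundy) = 40 - 13 = 27

27


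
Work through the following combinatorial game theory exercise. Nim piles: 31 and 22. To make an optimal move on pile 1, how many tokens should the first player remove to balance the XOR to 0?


Piles: 31 and 22
Current XOR: 31 XOR 22 = 9 (non-zero, so this is an N-position).
To make the XOR zero, we need to find a move that balances the piles.
For pile 1 (size 31): target = 31 XOR 9 = 22
We reduce pile 1 from 31 to 22.
Tokens removed: 31 - 22 = 9
Verification: 22 XOR 22 = 0

9


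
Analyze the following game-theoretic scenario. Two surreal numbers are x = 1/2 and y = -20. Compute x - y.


x = 1/2, y = -20
Converting to common denominator: 2
x = 1/2, y = -40/2
x - y = 1/2 - -20 = 41/2

41/2


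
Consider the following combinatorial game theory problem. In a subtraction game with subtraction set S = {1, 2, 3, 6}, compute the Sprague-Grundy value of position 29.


The subtraction set is S = {1, 2, 3, 6}.
G(k) = mex{ G(k - s) : s in S, s <= k }. We compute iteratively: G(0) = 0.
G(1) = mex({0}) = 1
G(2) = mex({0, 1}) = 2
G(3) = mex({0, 1, 2}) = 3
G(4) = mex({1, 2, 3}) = 0
G(5) = mex({0, 2, 3}) = 1
G(6) = mex({0, 1, 3}) = 2
G(7) = mex({0, 1, 2}) = 3
G(8) = mex({1, 2, 3}) = 0
G(9) = mex({0, 2, 3}) = 1
Observe that G(4)..G(9) = 0, 1, 2, 3, 0, 1 repeats G(0)..G(5) = 0, 1, 2, 3, 0, 1.
For k >= max(S) = 6, G(k) is determined by the previous 6 values G(k-6)..G(k-1); a window of 6 consecutive values has recurred shifted by 4, so by induction G(k + 4) = G(k) for all k >= 0: the sequence is periodic from the start with period 4.
One period: G(0..3) = 0, 1, 2, 3.
29 mod 4 = 1, so G(29) = G(1) = 1.

1


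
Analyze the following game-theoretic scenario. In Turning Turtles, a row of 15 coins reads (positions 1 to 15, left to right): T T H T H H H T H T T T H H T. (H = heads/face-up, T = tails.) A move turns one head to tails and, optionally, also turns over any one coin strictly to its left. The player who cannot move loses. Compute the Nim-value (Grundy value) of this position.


Coins: T T H T H H H T H T T T H H T
Key fact: a single head at position k behaves exactly like a Nim heap of size k (turning it to T and optionally flipping a coin at j < k corresponds to moving the heap from k to j, or to 0), and heads combine as a disjunctive sum (two heads at the same place would cancel, matching j XOR j = 0). So the Nim-value is the XOR of the 1-indexed positions of the heads.
Face-up positions (1-indexed): [3, 5, 6, 7, 9, 13, 14]
XOR 0 with 3: 0 XOR 3 = 3
XOR 3 with 5: 3 XOR 5 = 6
XOR 6 with 6: 6 XOR 6 = 0
XOR 0 with 7: 0 XOR 7 = 7
XOR 7 with 9: 7 XOR 9 = 14
XOR 14 with 13: 14 XOR 13 = 3
XOR 3 with 14: 3 XOR 14 = 13
Nim-value = 13

13


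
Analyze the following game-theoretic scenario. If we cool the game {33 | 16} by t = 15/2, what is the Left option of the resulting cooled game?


Original game: {33 | 16} (a switch {a | b} with a > b).
Cooling by t (for t below the temperature (a - b)/2 = 17/2) taxes each move by t: {a | b} cooled by t is {a - t | b + t}.
Cooling amount: t = 15/2
Cooled Left option: 33 - 15/2 = 51/2
Cooled Right option: 16 + 15/2 = 47/2
Cooled game: {51/2 | 47/2}
Left option = 51/2

51/2


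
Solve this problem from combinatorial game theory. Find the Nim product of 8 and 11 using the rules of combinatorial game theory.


Nim multiplication is bilinear over XOR: (u XOR v) * w = (u*w) XOR (v*w).
So we split each operand into its bit components and XOR the pairwise Nim products.
8 = 8 (as XOR of powers of 2).
11 = 1 + 2 + 8 (as XOR of powers of 2).
Using the standard Nim-product table on single bits:
  2*2 = 3,   2*4 = 8,   2*8 = 12,
  4*4 = 6,   4*8 = 11,  8*8 = 13,
and  1*x = x (identity), k*l = l*k (commutative).
Pairwise Nim products:
  8 * 1 = 8
  8 * 2 = 12
  8 * 8 = 13
XOR them: 8 XOR 12 XOR 13 = 9.
Result: 8 * 11 = 9 (in Nim).

9


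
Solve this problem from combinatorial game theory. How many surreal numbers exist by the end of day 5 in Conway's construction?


Day 0: {|} = 0 is born. Count = 1.
Day n: the number of surreal numbers born by day n is 2^(n+1) - 1.
By day 0: 2^1 - 1 = 1
By day 1: 2^2 - 1 = 3
By day 2: 2^3 - 1 = 7
By day 3: 2^4 - 1 = 15
By day 4: 2^5 - 1 = 31
By day 5: 2^6 - 1 = 63
By day 5: 63 surreal numbers.

63


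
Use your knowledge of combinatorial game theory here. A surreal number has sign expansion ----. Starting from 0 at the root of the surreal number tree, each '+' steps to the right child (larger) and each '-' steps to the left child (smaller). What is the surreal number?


Sign expansion: ----
Rule: track bounds (lo, hi), initially (-inf, +inf). On '+', the current value becomes lo and we move to the simplest number in (value, hi): value + 1 if hi = +inf, otherwise the midpoint (value + hi)/2. On '-', the current value becomes hi and we move to value - 1 if lo = -inf, otherwise the midpoint (lo + value)/2.
Start at 0.
Step 1: sign = -, move left. Bounds: (-inf, 0). Value = -1
Step 2: sign = -, move left. Bounds: (-inf, -1). Value = -2
Step 3: sign = -, move left. Bounds: (-inf, -2). Value = -3
Step 4: sign = -, move left. Bounds: (-inf, -3). Value = -4
The surreal number with sign expansion ---- is -4.

-4


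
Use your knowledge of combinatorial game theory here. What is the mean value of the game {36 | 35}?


Game = {36 | 35}, a switch {a | b} with numbers a > b.
Its thermograph has left wall a - t and right wall b + t, which meet at t = (a - b)/2, where both equal (a + b)/2. So the mast (mean value) is at (a + b)/2.
Mean = (36 + (35))/2 = 71/2 = 71/2

71/2


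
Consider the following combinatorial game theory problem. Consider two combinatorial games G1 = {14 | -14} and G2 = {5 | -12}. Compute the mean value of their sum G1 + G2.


G1 = {14 | -14}, G2 = {5 | -12}
Each is a switch {a | b} with numbers a > b; its mean value is (a + b)/2, and mean value is additive over game sums: m(G1 + G2) = m(G1) + m(G2).
Mean of G1 = (14 + (-14))/2 = 0/2 = 0
Mean of G2 = (5 + (-12))/2 = -7/2 = -7/2
Mean of G1 + G2 = 0 + -7/2 = -7/2

-7/2


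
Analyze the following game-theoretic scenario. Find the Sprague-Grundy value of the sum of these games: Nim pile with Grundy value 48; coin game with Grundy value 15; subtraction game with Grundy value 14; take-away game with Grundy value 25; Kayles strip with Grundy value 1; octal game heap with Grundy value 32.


By the Sprague-Grundy theorem, the Grundy value of a sum of games is the XOR of individual Grundy values.
Nim pile: Grundy value = 48. Running XOR: 0 XOR 48 = 48
coin game: Grundy value = 15. Running XOR: 48 XOR 15 = 63
subtraction game: Grundy value = 14. Running XOR: 63 XOR 14 = 49
take-away game: Grundy value = 25. Running XOR: 49 XOR 25 = 40
Kayles strip: Grundy value = 1. Running XOR: 40 XOR 1 = 41
octal game heap: Grundy value = 32. Running XOR: 41 XOR 32 = 9
The combined Grundy value is 9.

9


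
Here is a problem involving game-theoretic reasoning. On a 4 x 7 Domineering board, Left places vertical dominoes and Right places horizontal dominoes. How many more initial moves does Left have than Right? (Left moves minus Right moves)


Board is 4 x 7 (rows x cols).
Left (vertical) placements: (rows-1) * cols = 3 * 7 = 21
Right (horizontal) placements: rows * (cols-1) = 4 * 6 = 24
Advantage = Left - Right = 21 - 24 = -3

-3


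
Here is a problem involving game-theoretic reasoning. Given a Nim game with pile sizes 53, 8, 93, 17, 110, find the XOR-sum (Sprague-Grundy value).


We need the XOR (exclusive or) of all pile sizes.
After XOR-ing pile 1 (size 53): 0 XOR 53 = 53
After XOR-ing pile 2 (size 8): 53 XOR 8 = 61
After XOR-ing pile 3 (size 93): 61 XOR 93 = 96
After XOR-ing pile 4 (size 17): 96 XOR 17 = 113
After XOR-ing pile 5 (size 110): 113 XOR 110 = 31
The Nim-value of this position is 31.

31


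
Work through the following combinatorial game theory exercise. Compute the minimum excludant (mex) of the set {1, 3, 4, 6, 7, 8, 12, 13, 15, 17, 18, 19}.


Set = {1, 3, 4, 6, 7, 8, 12, 13, 15, 17, 18, 19}
0 is NOT in the set. This is the mex.
mex = 0

0


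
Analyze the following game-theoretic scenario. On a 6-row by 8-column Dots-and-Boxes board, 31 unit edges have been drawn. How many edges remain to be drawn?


Grid: 6 x 8 boxes, i.e. 7 rows and 9 columns of dots.
Horizontal edges: (rows + 1) * cols = 7 * 8 = 56
Vertical edges: rows * (cols + 1) = 6 * 9 = 54
Total edges: 56 + 54 = 110
Edges drawn: 31
Remaining: 110 - 31 = 79

79


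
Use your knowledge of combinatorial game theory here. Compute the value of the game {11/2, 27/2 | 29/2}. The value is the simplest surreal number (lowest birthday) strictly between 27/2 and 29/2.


Left options: {11/2, 27/2}, max = 27/2
Right options: {29/2}, min = 29/2
All options are numbers and max(Left) < min(Right), so by the simplicity theorem the value is the simplest (earliest-born) number strictly between 27/2 and 29/2.
The only integer strictly between 27/2 and 29/2 is 14.
No non-integer in the interval can be simpler: if x is a non-integer in the interval, then floor(x) or ceil(x) also lies in the interval (the interval contains an integer), and both are proper prefixes of x's sign expansion, i.e. born earlier. So the game value is 14.
Game value = 14

14


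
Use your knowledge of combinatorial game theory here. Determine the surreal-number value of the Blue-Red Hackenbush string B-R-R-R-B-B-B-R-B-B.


Edges (from ground): B-R-R-R-B-B-B-R-B-B
By Berlekamp's sign-expansion rule, a Blue-Red Hackenbush stalk has the value of the surreal number whose sign sequence is the edge sequence with B -> + and R -> -.
Sign sequence: +---+++-++
Trace the sign expansion in the surreal number tree, starting from 0:
Edge 1: B (sign +) -> bounds (0, +inf), value = 1
Edge 2: R (sign -) -> bounds (0, 1), value = 1/2
Edge 3: R (sign -) -> bounds (0, 1/2), value = 1/4
Edge 4: R (sign -) -> bounds (0, 1/4), value = 1/8
Edge 5: B (sign +) -> bounds (1/8, 1/4), value = 3/16
Edge 6: B (sign +) -> bounds (3/16, 1/4), value = 7/32
Edge 7: B (sign +) -> bounds (7/32, 1/4), value = 15/64
Edge 8: R (sign -) -> bounds (7/32, 15/64), value = 29/128
Edge 9: B (sign +) -> bounds (29/128, 15/64), value = 59/256
Edge 10: B (sign +) -> bounds (59/256, 15/64), value = 119/512
Game value = 119/512

119/512


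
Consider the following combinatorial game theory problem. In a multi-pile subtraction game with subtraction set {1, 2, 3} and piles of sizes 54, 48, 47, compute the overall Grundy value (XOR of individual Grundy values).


Subtraction set: {1, 2, 3}
For this subtraction set, G(n) = n mod 4 (period = max + 1 = 4).
Pile 1 (size 54): G(54) = 54 mod 4 = 2
Pile 2 (size 48): G(48) = 48 mod 4 = 0
Pile 3 (size 47): G(47) = 47 mod 4 = 3
Total Grundy value = XOR of all: 2 XOR 0 XOR 3 = 1

1


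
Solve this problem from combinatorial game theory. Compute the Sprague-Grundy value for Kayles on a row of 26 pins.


Kayles: a move removes 1 or 2 adjacent pins from a contiguous row.
Removing pins from a row of k leaves two independent rows (a, b) with a + b = k - 1 (one pin) or a + b = k - 2 (two pins); an end removal gives a = 0.
By Sprague-Grundy, G(k) = mex{ G(a) XOR G(b) } over all these splits. G(0) = 0.
G(1): splits (0,0):0^0=0 -> mex({0}) = 1
G(2): splits (0,1):0^1=1 (0,0):0^0=0 -> mex({0, 1}) = 2
G(3): splits (0,2):0^2=2 (1,1):1^1=0 (0,1):0^1=1 -> mex({0, 1, 2}) = 3
G(4): splits (0,3):0^3=3 (1,2):1^2=3 (0,2):0^2=2 (1,1):1^1=0 -> mex({0, 2, 3}) = 1
G(5): splits (0,4):0^1=1 (1,3):1^3=2 (2,2):2^2=0 (0,3):0^3=3 (1,2):1^2=3 -> mex({0, 1, 2, 3}) = 4
G(6) = mex({0, 1, 2, 4}) = 3
G(7) = mex({0, 1, 3, 4, 5}) = 2
G(8) = mex({0, 2, 3, 5, 6}) = 1
G(9) = mex({0, 1, 2, 3, 6, 7}) = 4
G(10) = mex({0, 1, 3, 4, 5, 7}) = 2
G(11) = mex({0, 1, 2, 3, 4, 5}) = 6
G(12) = mex({0, 1, 2, 3, 5, 6, 7}) = 4
G(13) = mex({0, 2, 3, 4, 6, 7}) = 1
G(14) = mex({0, 1, 4, 5, 6, 7}) = 2
G(15) = mex({0, 1, 2, 3, 4, 5, 6}) = 7
G(16) = mex({0, 2, 3, 5, 6, 7}) = 1
G(17) = mex({0, 1, 2, 3, 5, 6, 7}) = 4
G(18) = mex({0, 1, 2, 4, 5, 6}) = 3
G(19) = mex({0, 1, 3, 4, 5, 7}) = 2
G(20) = mex({0, 2, 3, 4, 5, 6, 7}) = 1
G(21) = mex({0, 1, 2, 3, 5, 6, 7}) = 4
G(22) = mex({0, 1, 2, 3, 4, 5, 7}) = 6
G(23) = mex({0, 1, 2, 3, 4, 5, 6}) = 7
G(24) = mex({0, 1, 2, 3, 5, 6, 7}) = 4
G(25) = mex({0, 2, 3, 4, 6, 7}) = 1
G(26) = mex({0, 1, 3, 4, 5, 6, 7}) = 2
Therefore G(26) = 2.

2


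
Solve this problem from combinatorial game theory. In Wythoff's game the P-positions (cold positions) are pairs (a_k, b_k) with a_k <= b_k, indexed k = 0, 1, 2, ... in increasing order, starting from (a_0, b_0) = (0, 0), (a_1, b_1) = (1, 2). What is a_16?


By Wythoff's theorem, a_k = floor(k * phi) and b_k = floor(k * phi^2) = a_k + k, where phi = (1 + sqrt(5))/2 is the golden ratio.
phi = (1 + sqrt(5))/2 = 1.618034
k = 16
k * phi = 16 * 1.618034 = 25.888544
a_16 = floor(k * phi) = 25

25


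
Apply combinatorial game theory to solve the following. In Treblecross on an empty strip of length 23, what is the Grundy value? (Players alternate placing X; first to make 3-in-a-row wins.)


Treblecross: place X on empty cells; 3-in-a-row wins.
Playing within two cells of an existing X lets the opponent win at once, so sensible play treats the cells i-2..i+2 around each X as dead. The player left with no safe cell loses, so this is a normal-play take-away game on strips of safe cells.
Placing X at cell i (0-indexed) of a strip of k safe cells leaves independent strips of sizes max(0, i-2) and max(0, k-i-3). Hence G(k) = mex{ G(max(0,i-2)) XOR G(max(0,k-i-3)) : 0 <= i < k }, with G(0) = 0.
G(1): splits (0,0):0^0=0 -> mex({0}) = 1
G(2): splits (0,0):0^0=0 -> mex({0}) = 1
G(3): splits (0,0):0^0=0 -> mex({0}) = 1
G(4): splits (0,1):0^1=1 (0,0):0^0=0 -> mex({0, 1}) = 2
G(5): splits (0,2):0^1=1 (0,1):0^1=1 (0,0):0^0=0 -> mex({0, 1}) = 2
G(6) = mex({1}) = 0
G(7) = mex({0, 1, 2}) = 3
G(8) = mex({0, 1, 2}) = 3
G(9) = mex({0, 2}) = 1
G(10) = mex({0, 2, 3}) = 1
G(11) = mex({0, 3}) = 1
G(12) = mex({1, 3}) = 0
G(13) = mex({0, 1, 2, 3}) = 4
G(14) = mex({0, 1, 2}) = 3
G(15) = mex({0, 1, 2}) = 3
G(16) = mex({0, 1, 2, 4}) = 3
G(17) = mex({0, 1, 3, 4}) = 2
G(18) = mex({0, 1, 3, 4}) = 2
G(19) = mex({0, 1, 3, 5}) = 2
G(20) = mex({0, 1, 2, 3, 5}) = 4
G(21) = mex({0, 1, 2, 3, 5}) = 4
G(22) = mex({1, 2, 6}) = 0
G(23) = mex({0, 1, 2, 3, 4, 6}) = 5
Therefore G(23) = 5.

5


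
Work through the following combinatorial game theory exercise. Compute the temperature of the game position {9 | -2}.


The game is {9 | -2}, a switch {a | b} with numbers a > b.
Cooling {a | b} by t gives {a - t | b + t}, which stops being hot when a - t = b + t, i.e. at t = (a - b)/2. So the temperature of a switch is (a - b)/2.
Temperature = (Left option - Right option) / 2
= (9 - (-2)) / 2
= 11 / 2
= 11/2

11/2


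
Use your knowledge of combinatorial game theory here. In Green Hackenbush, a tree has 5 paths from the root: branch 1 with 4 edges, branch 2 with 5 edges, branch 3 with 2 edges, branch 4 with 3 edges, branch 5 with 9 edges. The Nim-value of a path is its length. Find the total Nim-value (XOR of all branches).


The tree has 5 branches from the ground vertex.
In Green Hackenbush, the Nim-value of a simple path of length k is k.
Branch 1: length 4, Nim-value = 4
Branch 2: length 5, Nim-value = 5
Branch 3: length 2, Nim-value = 2
Branch 4: length 3, Nim-value = 3
Branch 5: length 9, Nim-value = 9
Total Nim-value = XOR of all branch values:
0 XOR 4 = 4
4 XOR 5 = 1
1 XOR 2 = 3
3 XOR 3 = 0
0 XOR 9 = 9
Nim-value of the tree = 9

9


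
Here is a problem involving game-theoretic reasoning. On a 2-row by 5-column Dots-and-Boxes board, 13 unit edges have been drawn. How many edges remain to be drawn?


Grid: 2 x 5 boxes, i.e. 3 rows and 6 columns of dots.
Horizontal edges: (rows + 1) * cols = 3 * 5 = 15
Vertical edges: rows * (cols + 1) = 2 * 6 = 12
Total edges: 15 + 12 = 27
Edges drawn: 13
Remaining: 27 - 13 = 14

14


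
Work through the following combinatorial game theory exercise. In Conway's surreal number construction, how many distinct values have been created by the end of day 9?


Day 0: {|} = 0 is born. Count = 1.
Day n: the number of surreal numbers born by day n is 2^(n+1) - 1.
By day 0: 2^1 - 1 = 1
By day 1: 2^2 - 1 = 3
By day 2: 2^3 - 1 = 7
By day 3: 2^4 - 1 = 15
By day 4: 2^5 - 1 = 31
By day 5: 2^6 - 1 = 63
By day 6: 2^7 - 1 = 127
By day 7: 2^8 - 1 = 255
By day 8: 2^9 - 1 = 511
By day 9: 2^10 - 1 = 1023
By day 9: 1023 surreal numbers.

1023


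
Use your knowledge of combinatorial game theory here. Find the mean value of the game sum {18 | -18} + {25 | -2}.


G1 = {18 | -18}, G2 = {25 | -2}
Each is a switch {a | b} with numbers a > b; its mean value is (a + b)/2, and mean value is additive over game sums: m(G1 + G2) = m(G1) + m(G2).
Mean of G1 = (18 + (-18))/2 = 0/2 = 0
Mean of G2 = (25 + (-2))/2 = 23/2 = 23/2
Mean of G1 + G2 = 0 + 23/2 = 23/2

23/2


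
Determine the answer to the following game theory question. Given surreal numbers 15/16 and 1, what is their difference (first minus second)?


x = 15/16, y = 1
Converting to common denominator: 16
x = 15/16, y = 16/16
x - y = 15/16 - 1 = -1/16

-1/16


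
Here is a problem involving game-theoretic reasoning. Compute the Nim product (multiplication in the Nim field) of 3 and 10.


Nim multiplication is bilinear over XOR: (u XOR v) * w = (u*w) XOR (v*w).
So we split each operand into its bit components and XOR the pairwise Nim products.
3 = 1 + 2 (as XOR of powers of 2).
10 = 2 + 8 (as XOR of powers of 2).
Using the standard Nim-product table on single bits:
  2*2 = 3,   2*4 = 8,   2*8 = 12,
  4*4 = 6,   4*8 = 11,  8*8 = 13,
and  1*x = x (identity), k*l = l*k (commutative).
Pairwise Nim products:
  1 * 2 = 2
  1 * 8 = 8
  2 * 2 = 3
  2 * 8 = 12
XOR them: 2 XOR 8 XOR 3 XOR 12 = 5.
Result: 3 * 10 = 5 (in Nim).

5


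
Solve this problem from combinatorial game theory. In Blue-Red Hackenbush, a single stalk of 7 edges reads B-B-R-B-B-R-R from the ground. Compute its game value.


Edges (from ground): B-B-R-B-B-R-R
By Berlekamp's sign-expansion rule, a Blue-Red Hackenbush stalk has the value of the surreal number whose sign sequence is the edge sequence with B -> + and R -> -.
Sign sequence: ++-++--
Trace the sign expansion in the surreal number tree, starting from 0:
Edge 1: B (sign +) -> bounds (0, +inf), value = 1
Edge 2: B (sign +) -> bounds (1, +inf), value = 2
Edge 3: R (sign -) -> bounds (1, 2), value = 3/2
Edge 4: B (sign +) -> bounds (3/2, 2), value = 7/4
Edge 5: B (sign +) -> bounds (7/4, 2), value = 15/8
Edge 6: R (sign -) -> bounds (7/4, 15/8), value = 29/16
Edge 7: R (sign -) -> bounds (7/4, 29/16), value = 57/32
Game value = 57/32

57/32


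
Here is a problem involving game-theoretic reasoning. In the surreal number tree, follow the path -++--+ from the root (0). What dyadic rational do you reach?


Sign expansion: -++--+
Rule: track bounds (lo, hi), initially (-inf, +inf). On '+', the current value becomes lo and we move to the simplest number in (value, hi): value + 1 if hi = +inf, otherwise the midpoint (value + hi)/2. On '-', the current value becomes hi and we move to value - 1 if lo = -inf, otherwise the midpoint (lo + value)/2.
Start at 0.
Step 1: sign = -, move left. Bounds: (-inf, 0). Value = -1
Step 2: sign = +, move right. Bounds: (-1, 0). Value = -1/2
Step 3: sign = +, move right. Bounds: (-1/2, 0). Value = -1/4
Step 4: sign = -, move left. Bounds: (-1/2, -1/4). Value = -3/8
Step 5: sign = -, move left. Bounds: (-1/2, -3/8). Value = -7/16
Step 6: sign = +, move right. Bounds: (-7/16, -3/8). Value = -13/32
The surreal number with sign expansion -++--+ is -13/32.

-13/32


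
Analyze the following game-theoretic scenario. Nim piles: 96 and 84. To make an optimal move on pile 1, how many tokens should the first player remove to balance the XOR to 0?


Piles: 96 and 84
Current XOR: 96 XOR 84 = 52 (non-zero, so this is an N-position).
To make the XOR zero, we need to find a move that balances the piles.
For pile 1 (size 96): target = 96 XOR 52 = 84
We reduce pile 1 from 96 to 84.
Tokens removed: 96 - 84 = 12
Verification: 84 XOR 84 = 0

12


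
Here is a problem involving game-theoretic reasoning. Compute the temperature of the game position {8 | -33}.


The game is {8 | -33}, a switch {a | b} with numbers a > b.
Cooling {a | b} by t gives {a - t | b + t}, which stops being hot when a - t = b + t, i.e. at t = (a - b)/2. So the temperature of a switch is (a - b)/2.
Temperature = (Left option - Right option) / 2
= (8 - (-33)) / 2
= 41 / 2
= 41/2

41/2


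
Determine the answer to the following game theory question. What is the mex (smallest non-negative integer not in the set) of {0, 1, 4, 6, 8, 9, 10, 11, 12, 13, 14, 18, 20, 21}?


Set = {0, 1, 4, 6, 8, 9, 10, 11, 12, 13, 14, 18, 20, 21}
0 is in the set.
1 is in the set.
2 is NOT in the set. This is the mex.
mex = 2

2


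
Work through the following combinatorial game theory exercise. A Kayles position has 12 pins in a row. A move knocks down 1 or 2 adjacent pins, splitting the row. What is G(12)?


Kayles: a move removes 1 or 2 adjacent pins from a contiguous row.
Removing pins from a row of k leaves two independent rows (a, b) with a + b = k - 1 (one pin) or a + b = k - 2 (two pins); an end removal gives a = 0.
By Sprague-Grundy, G(k) = mex{ G(a) XOR G(b) } over all these splits. G(0) = 0.
G(1): splits (0,0):0^0=0 -> mex({0}) = 1
G(2): splits (0,1):0^1=1 (0,0):0^0=0 -> mex({0, 1}) = 2
G(3): splits (0,2):0^2=2 (1,1):1^1=0 (0,1):0^1=1 -> mex({0, 1, 2}) = 3
G(4): splits (0,3):0^3=3 (1,2):1^2=3 (0,2):0^2=2 (1,1):1^1=0 -> mex({0, 2, 3}) = 1
G(5): splits (0,4):0^1=1 (1,3):1^3=2 (2,2):2^2=0 (0,3):0^3=3 (1,2):1^2=3 -> mex({0, 1, 2, 3}) = 4
G(6) = mex({0, 1, 2, 4}) = 3
G(7) = mex({0, 1, 3, 4, 5}) = 2
G(8) = mex({0, 2, 3, 5, 6}) = 1
G(9) = mex({0, 1, 2, 3, 6, 7}) = 4
G(10) = mex({0, 1, 3, 4, 5, 7}) = 2
G(11) = mex({0, 1, 2, 3, 4, 5}) = 6
G(12) = mex({0, 1, 2, 3, 5, 6, 7}) = 4
Therefore G(12) = 4.

4


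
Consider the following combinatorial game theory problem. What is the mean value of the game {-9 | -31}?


Game = {-9 | -31}, a switch {a | b} with numbers a > b.
Its thermograph has left wall a - t and right wall b + t, which meet at t = (a - b)/2, where both equal (a + b)/2. So the mast (mean value) is at (a + b)/2.
Mean = (-9 + (-31))/2 = -40/2 = -20

-20
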